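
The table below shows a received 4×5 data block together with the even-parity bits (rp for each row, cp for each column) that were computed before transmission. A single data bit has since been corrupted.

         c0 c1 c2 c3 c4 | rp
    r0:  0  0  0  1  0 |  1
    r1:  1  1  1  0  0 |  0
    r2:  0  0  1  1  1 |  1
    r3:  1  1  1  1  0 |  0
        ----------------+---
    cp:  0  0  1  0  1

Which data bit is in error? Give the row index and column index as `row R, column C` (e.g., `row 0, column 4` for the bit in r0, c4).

row 1, column 3

Recompute each row's even parity and compare to rp:
  r0: data parity 1, sent rp 1 → ok
  r1: data parity 1, sent rp 0 → mismatch
  r2: data parity 1, sent rp 1 → ok
  r3: data parity 0, sent rp 0 → ok
Recompute each column's even parity and compare to cp:
  c0: data parity 0, sent cp 0 → ok
  c1: data parity 0, sent cp 0 → ok
  c2: data parity 1, sent cp 1 → ok
  c3: data parity 1, sent cp 0 → mismatch
  c4: data parity 1, sent cp 1 → ok
Exactly one row (r1) and one column (c3) fail → the flipped bit is at their intersection.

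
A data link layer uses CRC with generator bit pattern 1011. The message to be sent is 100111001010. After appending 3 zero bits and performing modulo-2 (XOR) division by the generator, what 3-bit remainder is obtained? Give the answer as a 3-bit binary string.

Append 3 zeros: 100111001010000. Divide by 1011 (XOR where the leading bit is 1):
  pos 0: 1001 XOR 1011 = 0010
  pos 2: 1011 XOR 1011 = 0000
  pos 8: 1010 XOR 1011 = 0001
  pos 11: 1000 XOR 1011 = 0011
Remainder (last 3 bits) = 011. This is the CRC / FCS.

011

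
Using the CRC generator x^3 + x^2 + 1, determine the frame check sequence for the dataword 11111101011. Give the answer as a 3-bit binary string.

Append 3 zeros: 11111101011000. Divide by 1101 (XOR where the leading bit is 1):
  pos 0: 1111 XOR 1101 = 0010
  pos 2: 1011 XOR 1101 = 0110
  pos 3: 1100 XOR 1101 = 0001
  pos 6: 1101 XOR 1101 = 0000
  pos 10: 1000 XOR 1101 = 0101
Remainder (last 3 bits) = 101. This is the CRC / FCS.

101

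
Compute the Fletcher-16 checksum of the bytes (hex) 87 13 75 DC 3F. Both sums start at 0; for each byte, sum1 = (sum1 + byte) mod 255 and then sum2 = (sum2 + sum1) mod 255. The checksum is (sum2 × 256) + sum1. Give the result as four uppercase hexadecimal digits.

Running sums (mod 255):
  after byte 0 (87): sum1=135, sum2=135
  after byte 1 (13): sum1=154, sum2=34
  after byte 2 (75): sum1=16, sum2=50
  after byte 3 (DC): sum1=236, sum2=31
  after byte 4 (3F): sum1=44, sum2=75
Checksum = sum2·256 + sum1 = 75·256 + 44 = 19244 = 0x4B2C.

4B2C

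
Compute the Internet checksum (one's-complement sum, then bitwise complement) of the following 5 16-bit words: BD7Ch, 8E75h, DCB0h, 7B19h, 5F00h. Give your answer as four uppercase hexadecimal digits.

FD42

One's-complement addition (fold any carry out of bit 15 back into bit 0):
  0xBD7C + 0x8E75 = 0x14BF1 → wrap carry → 0x4BF2
  0x4BF2 + 0xDCB0 = 0x128A2 → wrap carry → 0x28A3
  0x28A3 + 0x7B19 = 0x0A3BC
  0xA3BC + 0x5F00 = 0x102BC → wrap carry → 0x02BD
One's-complement sum = 0x02BD.
Checksum = ~0x02BD & 0xFFFF = 0xFD42.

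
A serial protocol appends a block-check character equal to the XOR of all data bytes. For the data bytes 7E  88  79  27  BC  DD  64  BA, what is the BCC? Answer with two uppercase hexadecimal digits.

XOR the bytes together:
  start with 0x7E
  0x7E ⊕ 0x88 = 0xF6
  0xF6 ⊕ 0x79 = 0x8F
  0x8F ⊕ 0x27 = 0xA8
  0xA8 ⊕ 0xBC = 0x14
  0x14 ⊕ 0xDD = 0xC9
  0xC9 ⊕ 0x64 = 0xAD
  0xAD ⊕ 0xBA = 0x17

17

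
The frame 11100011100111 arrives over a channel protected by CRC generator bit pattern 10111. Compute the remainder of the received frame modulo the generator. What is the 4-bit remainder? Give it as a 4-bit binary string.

0001

Modulo-2 division of 11100011100111 by 10111:
  pos 0: 11100 XOR 10111 = 01011
  pos 1: 10110 XOR 10111 = 00001
  pos 5: 11110 XOR 10111 = 01001
  pos 6: 10010 XOR 10111 = 00101
  pos 8: 10111 XOR 10111 = 00000
Remainder = 0001 (nonzero — an error is detected).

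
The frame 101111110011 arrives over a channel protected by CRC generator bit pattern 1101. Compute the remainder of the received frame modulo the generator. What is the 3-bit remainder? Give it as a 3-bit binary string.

001

Modulo-2 division of 101111110011 by 1101:
  pos 0: 1011 XOR 1101 = 0110
  pos 1: 1101 XOR 1101 = 0000
  pos 5: 1110 XOR 1101 = 0011
  pos 7: 1101 XOR 1101 = 0000
Remainder = 001 (nonzero — an error is detected).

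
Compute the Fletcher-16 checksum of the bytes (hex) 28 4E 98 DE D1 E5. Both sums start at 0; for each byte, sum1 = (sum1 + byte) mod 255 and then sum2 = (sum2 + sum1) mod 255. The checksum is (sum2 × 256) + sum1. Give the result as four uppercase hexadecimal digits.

01A5

Running sums (mod 255):
  after byte 0 (28): sum1=40, sum2=40
  after byte 1 (4E): sum1=118, sum2=158
  after byte 2 (98): sum1=15, sum2=173
  after byte 3 (DE): sum1=237, sum2=155
  after byte 4 (D1): sum1=191, sum2=91
  after byte 5 (E5): sum1=165, sum2=1
Checksum = sum2·256 + sum1 = 1·256 + 165 = 421 = 0x01A5.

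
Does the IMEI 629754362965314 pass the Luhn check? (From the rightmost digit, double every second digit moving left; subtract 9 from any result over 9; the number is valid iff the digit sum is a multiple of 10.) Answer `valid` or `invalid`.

From the right, keep odd positions and double even positions (subtract 9 from any doubled value over 9):
  doubled (positions 2,4,...): 2 1 9 3 8 5 4 → sum 32
  kept (positions 1,3,...): 4 3 6 2 3 5 9 6 → sum 38
Total = 70.
70 mod 10 = 0, so the number is valid.

valid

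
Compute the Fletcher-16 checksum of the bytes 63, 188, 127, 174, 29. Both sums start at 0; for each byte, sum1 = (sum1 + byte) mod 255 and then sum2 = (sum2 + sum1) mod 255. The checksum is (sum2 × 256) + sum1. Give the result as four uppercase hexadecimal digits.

Running sums (mod 255):
  after byte 0 (63): sum1=63, sum2=63
  after byte 1 (188): sum1=251, sum2=59
  after byte 2 (127): sum1=123, sum2=182
  after byte 3 (174): sum1=42, sum2=224
  after byte 4 (29): sum1=71, sum2=40
Checksum = sum2·256 + sum1 = 40·256 + 71 = 10311 = 0x2847.

2847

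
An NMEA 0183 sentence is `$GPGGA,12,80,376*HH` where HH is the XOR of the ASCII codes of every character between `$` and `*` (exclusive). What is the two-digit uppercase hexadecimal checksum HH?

43

XOR the ASCII codes of the payload characters:
  'G' = 0x47 → acc = 0x47
  'P' = 0x50 → acc = 0x17
  'G' = 0x47 → acc = 0x50
  'G' = 0x47 → acc = 0x17
  'A' = 0x41 → acc = 0x56
  ',' = 0x2C → acc = 0x7A
  '1' = 0x31 → acc = 0x4B
  '2' = 0x32 → acc = 0x79
  ',' = 0x2C → acc = 0x55
  '8' = 0x38 → acc = 0x6D
  '0' = 0x30 → acc = 0x5D
  ',' = 0x2C → acc = 0x71
  '3' = 0x33 → acc = 0x42
  '7' = 0x37 → acc = 0x75
  '6' = 0x36 → acc = 0x43
Checksum = 0x43.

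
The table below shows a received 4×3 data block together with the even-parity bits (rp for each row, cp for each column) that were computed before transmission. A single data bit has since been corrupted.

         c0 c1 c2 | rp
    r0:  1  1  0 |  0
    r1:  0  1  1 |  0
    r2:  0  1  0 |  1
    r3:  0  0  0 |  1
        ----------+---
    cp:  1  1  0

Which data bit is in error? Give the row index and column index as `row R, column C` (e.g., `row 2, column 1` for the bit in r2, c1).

row 3, column 2

Recompute each row's even parity and compare to rp:
  r0: data parity 0, sent rp 0 → ok
  r1: data parity 0, sent rp 0 → ok
  r2: data parity 1, sent rp 1 → ok
  r3: data parity 0, sent rp 1 → mismatch
Recompute each column's even parity and compare to cp:
  c0: data parity 1, sent cp 1 → ok
  c1: data parity 1, sent cp 1 → ok
  c2: data parity 1, sent cp 0 → mismatch
Exactly one row (r3) and one column (c2) fail → the flipped bit is at their intersection.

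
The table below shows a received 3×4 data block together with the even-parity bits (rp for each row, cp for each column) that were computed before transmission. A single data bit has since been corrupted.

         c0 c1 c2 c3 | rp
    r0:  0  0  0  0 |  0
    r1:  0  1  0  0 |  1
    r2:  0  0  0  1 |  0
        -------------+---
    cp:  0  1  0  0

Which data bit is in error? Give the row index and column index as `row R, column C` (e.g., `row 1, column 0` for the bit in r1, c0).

row 2, column 3

Recompute each row's even parity and compare to rp:
  r0: data parity 0, sent rp 0 → ok
  r1: data parity 1, sent rp 1 → ok
  r2: data parity 1, sent rp 0 → mismatch
Recompute each column's even parity and compare to cp:
  c0: data parity 0, sent cp 0 → ok
  c1: data parity 1, sent cp 1 → ok
  c2: data parity 0, sent cp 0 → ok
  c3: data parity 1, sent cp 0 → mismatch
Exactly one row (r2) and one column (c3) fail → the flipped bit is at their intersection.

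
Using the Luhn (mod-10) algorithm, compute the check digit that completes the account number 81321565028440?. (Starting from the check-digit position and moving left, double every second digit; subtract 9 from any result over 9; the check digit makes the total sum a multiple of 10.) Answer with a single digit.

0

Partial digits right→left: 0 4 4 8 2 0 5 6 5 1 2 3 1 8
Double every second digit counting from the check-digit position (so the 1st, 3rd, 5th, ... of the partial from the right).
  doubled (with −9 where >9): 0 8 4 1 1 4 2 → sum 20
  kept as-is: 4 8 0 6 1 3 8 → sum 30
Total = 20 + 30 = 50.
Check digit = (10 − (50 mod 10)) mod 10 = 0.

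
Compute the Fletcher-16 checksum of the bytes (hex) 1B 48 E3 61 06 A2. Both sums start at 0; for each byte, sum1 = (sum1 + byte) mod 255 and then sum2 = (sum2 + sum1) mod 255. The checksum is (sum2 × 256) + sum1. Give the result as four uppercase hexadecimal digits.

6E51

Running sums (mod 255):
  after byte 0 (1B): sum1=27, sum2=27
  after byte 1 (48): sum1=99, sum2=126
  after byte 2 (E3): sum1=71, sum2=197
  after byte 3 (61): sum1=168, sum2=110
  after byte 4 (06): sum1=174, sum2=29
  after byte 5 (A2): sum1=81, sum2=110
Checksum = sum2·256 + sum1 = 110·256 + 81 = 28241 = 0x6E51.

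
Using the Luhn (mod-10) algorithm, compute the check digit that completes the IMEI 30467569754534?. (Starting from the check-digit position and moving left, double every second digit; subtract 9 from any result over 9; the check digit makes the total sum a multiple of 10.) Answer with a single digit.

3

Partial digits right→left: 4 3 5 4 5 7 9 6 5 7 6 4 0 3
Double every second digit counting from the check-digit position (so the 1st, 3rd, 5th, ... of the partial from the right).
  doubled (with −9 where >9): 8 1 1 9 1 3 0 → sum 23
  kept as-is: 3 4 7 6 7 4 3 → sum 34
Total = 23 + 34 = 57.
Check digit = (10 − (57 mod 10)) mod 10 = 3.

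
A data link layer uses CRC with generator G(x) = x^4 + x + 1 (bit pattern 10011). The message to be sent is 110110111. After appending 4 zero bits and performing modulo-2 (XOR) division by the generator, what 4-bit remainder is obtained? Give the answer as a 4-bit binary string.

0111

Append 4 zeros: 1101101110000. Divide by 10011 (XOR where the leading bit is 1):
  pos 0: 11011 XOR 10011 = 01000
  pos 1: 10000 XOR 10011 = 00011
  pos 4: 11111 XOR 10011 = 01100
  pos 5: 11000 XOR 10011 = 01011
  pos 6: 10110 XOR 10011 = 00101
  pos 8: 10100 XOR 10011 = 00111
Remainder (last 4 bits) = 0111. This is the CRC / FCS.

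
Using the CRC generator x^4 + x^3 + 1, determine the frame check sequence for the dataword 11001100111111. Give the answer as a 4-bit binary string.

0010

Append 4 zeros: 110011001111110000. Divide by 11001 (XOR where the leading bit is 1):
  pos 0: 11001 XOR 11001 = 00000
  pos 5: 10011 XOR 11001 = 01010
  pos 6: 10101 XOR 11001 = 01100
  pos 7: 11001 XOR 11001 = 00000
  pos 12: 11000 XOR 11001 = 00001
Remainder (last 4 bits) = 0010. This is the CRC / FCS.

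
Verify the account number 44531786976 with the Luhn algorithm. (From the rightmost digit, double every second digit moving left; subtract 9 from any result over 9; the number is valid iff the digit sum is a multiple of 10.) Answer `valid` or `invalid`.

valid

From the right, keep odd positions and double even positions (subtract 9 from any doubled value over 9):
  doubled (positions 2,4,...): 5 3 5 6 8 → sum 27
  kept (positions 1,3,...): 6 9 8 1 5 4 → sum 33
Total = 60.
60 mod 10 = 0, so the number is valid.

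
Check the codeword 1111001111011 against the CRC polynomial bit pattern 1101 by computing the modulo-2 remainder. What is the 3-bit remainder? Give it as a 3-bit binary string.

001

Modulo-2 division of 1111001111011 by 1101:
  pos 0: 1111 XOR 1101 = 0010
  pos 2: 1000 XOR 1101 = 0101
  pos 3: 1011 XOR 1101 = 0110
  pos 4: 1101 XOR 1101 = 0000
  pos 8: 1101 XOR 1101 = 0000
Remainder = 001 (nonzero — an error is detected).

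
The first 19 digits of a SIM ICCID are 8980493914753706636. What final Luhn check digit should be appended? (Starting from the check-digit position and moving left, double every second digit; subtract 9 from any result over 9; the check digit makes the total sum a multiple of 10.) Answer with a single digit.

Partial digits right→left: 6 3 6 6 0 7 3 5 7 4 1 9 3 9 4 0 8 9 8
Double every second digit counting from the check-digit position (so the 1st, 3rd, 5th, ... of the partial from the right).
  doubled (with −9 where >9): 3 3 0 6 5 2 6 8 7 7 → sum 47
  kept as-is: 3 6 7 5 4 9 9 0 9 → sum 52
Total = 47 + 52 = 99.
Check digit = (10 − (99 mod 10)) mod 10 = 1.

1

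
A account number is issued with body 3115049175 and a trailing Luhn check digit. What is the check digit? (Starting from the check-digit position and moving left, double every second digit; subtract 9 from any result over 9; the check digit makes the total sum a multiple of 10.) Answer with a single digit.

6

Partial digits right→left: 5 7 1 9 4 0 5 1 1 3
Double every second digit counting from the check-digit position (so the 1st, 3rd, 5th, ... of the partial from the right).
  doubled (with −9 where >9): 1 2 8 1 2 → sum 14
  kept as-is: 7 9 0 1 3 → sum 20
Total = 14 + 20 = 34.
Check digit = (10 − (34 mod 10)) mod 10 = 6.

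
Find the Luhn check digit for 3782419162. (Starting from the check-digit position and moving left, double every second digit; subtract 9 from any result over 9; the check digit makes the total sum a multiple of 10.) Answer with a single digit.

Partial digits right→left: 2 6 1 9 1 4 2 8 7 3
Double every second digit counting from the check-digit position (so the 1st, 3rd, 5th, ... of the partial from the right).
  doubled (with −9 where >9): 4 2 2 4 5 → sum 17
  kept as-is: 6 9 4 8 3 → sum 30
Total = 17 + 30 = 47.
Check digit = (10 − (47 mod 10)) mod 10 = 3.

3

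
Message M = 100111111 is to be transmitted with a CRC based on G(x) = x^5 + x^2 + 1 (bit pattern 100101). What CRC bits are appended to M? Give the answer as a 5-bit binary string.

Append 5 zeros: 10011111100000. Divide by 100101 (XOR where the leading bit is 1):
  pos 0: 100111 XOR 100101 = 000010
  pos 4: 101110 XOR 100101 = 001011
  pos 6: 101100 XOR 100101 = 001001
  pos 8: 100100 XOR 100101 = 000001
Remainder (last 5 bits) = 00001. This is the CRC / FCS.

00001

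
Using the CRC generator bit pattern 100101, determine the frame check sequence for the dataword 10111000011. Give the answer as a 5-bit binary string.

00101

Append 5 zeros: 1011100001100000. Divide by 100101 (XOR where the leading bit is 1):
  pos 0: 101110 XOR 100101 = 001011
  pos 2: 101100 XOR 100101 = 001001
  pos 4: 100101 XOR 100101 = 000000
  pos 10: 100000 XOR 100101 = 000101
Remainder (last 5 bits) = 00101. This is the CRC / FCS.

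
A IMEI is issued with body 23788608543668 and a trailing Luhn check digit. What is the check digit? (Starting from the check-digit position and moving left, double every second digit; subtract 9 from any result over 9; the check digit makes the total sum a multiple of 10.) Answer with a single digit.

Partial digits right→left: 8 6 6 3 4 5 8 0 6 8 8 7 3 2
Double every second digit counting from the check-digit position (so the 1st, 3rd, 5th, ... of the partial from the right).
  doubled (with −9 where >9): 7 3 8 7 3 7 6 → sum 41
  kept as-is: 6 3 5 0 8 7 2 → sum 31
Total = 41 + 31 = 72.
Check digit = (10 − (72 mod 10)) mod 10 = 8.

8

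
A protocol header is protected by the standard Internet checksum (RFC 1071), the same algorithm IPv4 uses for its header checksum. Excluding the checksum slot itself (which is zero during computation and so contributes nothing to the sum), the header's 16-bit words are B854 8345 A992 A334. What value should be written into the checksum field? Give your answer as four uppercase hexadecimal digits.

One's-complement addition (fold any carry out of bit 15 back into bit 0):
  0xB854 + 0x8345 = 0x13B99 → wrap carry → 0x3B9A
  0x3B9A + 0xA992 = 0x0E52C
  0xE52C + 0xA334 = 0x18860 → wrap carry → 0x8861
One's-complement sum = 0x8861.
Checksum = ~0x8861 & 0xFFFF = 0x779E.

779E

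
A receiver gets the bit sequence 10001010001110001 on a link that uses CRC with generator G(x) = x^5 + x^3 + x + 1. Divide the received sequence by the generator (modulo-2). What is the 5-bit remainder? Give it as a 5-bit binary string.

00111

Modulo-2 division of 10001010001110001 by 101011:
  pos 0: 100010 XOR 101011 = 001001
  pos 2: 100110 XOR 101011 = 001101
  pos 4: 110100 XOR 101011 = 011111
  pos 5: 111111 XOR 101011 = 010100
  pos 6: 101001 XOR 101011 = 000010
  pos 10: 101000 XOR 101011 = 000011
Remainder = 00111 (nonzero — an error is detected).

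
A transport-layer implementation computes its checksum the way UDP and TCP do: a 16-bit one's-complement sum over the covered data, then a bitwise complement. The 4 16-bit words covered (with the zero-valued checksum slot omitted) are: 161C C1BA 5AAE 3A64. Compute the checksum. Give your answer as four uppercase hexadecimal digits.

One's-complement addition (fold any carry out of bit 15 back into bit 0):
  0x161C + 0xC1BA = 0x0D7D6
  0xD7D6 + 0x5AAE = 0x13284 → wrap carry → 0x3285
  0x3285 + 0x3A64 = 0x06CE9
One's-complement sum = 0x6CE9.
Checksum = ~0x6CE9 & 0xFFFF = 0x9316.

9316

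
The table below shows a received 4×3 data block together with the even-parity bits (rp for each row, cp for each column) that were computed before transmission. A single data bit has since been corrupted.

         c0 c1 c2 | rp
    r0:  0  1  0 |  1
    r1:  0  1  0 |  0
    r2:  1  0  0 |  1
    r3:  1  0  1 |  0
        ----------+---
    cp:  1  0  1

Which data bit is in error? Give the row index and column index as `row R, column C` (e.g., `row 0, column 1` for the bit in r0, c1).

Recompute each row's even parity and compare to rp:
  r0: data parity 1, sent rp 1 → ok
  r1: data parity 1, sent rp 0 → mismatch
  r2: data parity 1, sent rp 1 → ok
  r3: data parity 0, sent rp 0 → ok
Recompute each column's even parity and compare to cp:
  c0: data parity 0, sent cp 1 → mismatch
  c1: data parity 0, sent cp 0 → ok
  c2: data parity 1, sent cp 1 → ok
Exactly one row (r1) and one column (c0) fail → the flipped bit is at their intersection.

row 1, column 0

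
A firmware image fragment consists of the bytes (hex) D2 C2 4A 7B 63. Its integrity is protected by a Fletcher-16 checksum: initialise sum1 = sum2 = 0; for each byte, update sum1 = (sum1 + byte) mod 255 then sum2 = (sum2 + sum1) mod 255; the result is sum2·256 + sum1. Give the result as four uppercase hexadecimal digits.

Running sums (mod 255):
  after byte 0 (D2): sum1=210, sum2=210
  after byte 1 (C2): sum1=149, sum2=104
  after byte 2 (4A): sum1=223, sum2=72
  after byte 3 (7B): sum1=91, sum2=163
  after byte 4 (63): sum1=190, sum2=98
Checksum = sum2·256 + sum1 = 98·256 + 190 = 25278 = 0x62BE.

62BE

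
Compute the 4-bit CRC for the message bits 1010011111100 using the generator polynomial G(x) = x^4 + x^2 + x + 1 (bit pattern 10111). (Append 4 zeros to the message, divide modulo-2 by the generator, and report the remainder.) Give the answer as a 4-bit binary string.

0110

Append 4 zeros: 10100111111000000. Divide by 10111 (XOR where the leading bit is 1):
  pos 0: 10100 XOR 10111 = 00011
  pos 3: 11111 XOR 10111 = 01000
  pos 4: 10001 XOR 10111 = 00110
  pos 6: 11011 XOR 10111 = 01100
  pos 7: 11000 XOR 10111 = 01111
  pos 8: 11110 XOR 10111 = 01001
  pos 9: 10010 XOR 10111 = 00101
  pos 11: 10100 XOR 10111 = 00011
Remainder (last 4 bits) = 0110. This is the CRC / FCS.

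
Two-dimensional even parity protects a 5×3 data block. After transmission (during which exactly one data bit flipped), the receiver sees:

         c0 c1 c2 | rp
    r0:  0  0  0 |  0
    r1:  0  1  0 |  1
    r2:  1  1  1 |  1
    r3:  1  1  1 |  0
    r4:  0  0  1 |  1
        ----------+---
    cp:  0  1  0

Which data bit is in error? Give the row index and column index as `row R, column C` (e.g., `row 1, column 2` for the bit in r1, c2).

row 3, column 2

Recompute each row's even parity and compare to rp:
  r0: data parity 0, sent rp 0 → ok
  r1: data parity 1, sent rp 1 → ok
  r2: data parity 1, sent rp 1 → ok
  r3: data parity 1, sent rp 0 → mismatch
  r4: data parity 1, sent rp 1 → ok
Recompute each column's even parity and compare to cp:
  c0: data parity 0, sent cp 0 → ok
  c1: data parity 1, sent cp 1 → ok
  c2: data parity 1, sent cp 0 → mismatch
Exactly one row (r3) and one column (c2) fail → the flipped bit is at their intersection.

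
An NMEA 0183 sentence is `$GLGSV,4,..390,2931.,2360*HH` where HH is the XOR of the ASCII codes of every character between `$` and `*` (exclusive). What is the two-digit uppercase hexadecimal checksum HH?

XOR the ASCII codes of the payload characters:
  'G' = 0x47 → acc = 0x47
  'L' = 0x4C → acc = 0x0B
  'G' = 0x47 → acc = 0x4C
  'S' = 0x53 → acc = 0x1F
  'V' = 0x56 → acc = 0x49
  ',' = 0x2C → acc = 0x65
  '4' = 0x34 → acc = 0x51
  ',' = 0x2C → acc = 0x7D
  '.' = 0x2E → acc = 0x53
  '.' = 0x2E → acc = 0x7D
  '3' = 0x33 → acc = 0x4E
  '9' = 0x39 → acc = 0x77
  '0' = 0x30 → acc = 0x47
  ',' = 0x2C → acc = 0x6B
  '2' = 0x32 → acc = 0x59
  '9' = 0x39 → acc = 0x60
  '3' = 0x33 → acc = 0x53
  '1' = 0x31 → acc = 0x62
  '.' = 0x2E → acc = 0x4C
  ',' = 0x2C → acc = 0x60
  '2' = 0x32 → acc = 0x52
  '3' = 0x33 → acc = 0x61
  '6' = 0x36 → acc = 0x57
  '0' = 0x30 → acc = 0x67
Checksum = 0x67.

67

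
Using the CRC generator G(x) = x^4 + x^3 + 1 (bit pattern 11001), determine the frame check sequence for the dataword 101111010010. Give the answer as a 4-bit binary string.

Append 4 zeros: 1011110100100000. Divide by 11001 (XOR where the leading bit is 1):
  pos 0: 10111 XOR 11001 = 01110
  pos 1: 11101 XOR 11001 = 00100
  pos 3: 10001 XOR 11001 = 01000
  pos 4: 10000 XOR 11001 = 01001
  pos 5: 10010 XOR 11001 = 01011
  pos 6: 10111 XOR 11001 = 01110
  pos 7: 11100 XOR 11001 = 00101
  pos 9: 10100 XOR 11001 = 01101
  pos 10: 11010 XOR 11001 = 00011
Remainder (last 4 bits) = 0110. This is the CRC / FCS.

0110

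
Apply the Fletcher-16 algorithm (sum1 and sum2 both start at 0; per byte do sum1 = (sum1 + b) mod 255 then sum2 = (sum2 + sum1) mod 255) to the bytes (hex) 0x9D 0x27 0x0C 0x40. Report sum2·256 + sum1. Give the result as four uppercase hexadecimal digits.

Running sums (mod 255):
  after byte 0 (0x9D): sum1=157, sum2=157
  after byte 1 (0x27): sum1=196, sum2=98
  after byte 2 (0x0C): sum1=208, sum2=51
  after byte 3 (0x40): sum1=17, sum2=68
Checksum = sum2·256 + sum1 = 68·256 + 17 = 17425 = 0x4411.

4411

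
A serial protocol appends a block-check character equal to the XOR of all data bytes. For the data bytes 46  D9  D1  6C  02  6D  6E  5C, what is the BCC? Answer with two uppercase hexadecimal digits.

XOR the bytes together:
  start with 0x46
  0x46 ⊕ 0xD9 = 0x9F
  0x9F ⊕ 0xD1 = 0x4E
  0x4E ⊕ 0x6C = 0x22
  0x22 ⊕ 0x02 = 0x20
  0x20 ⊕ 0x6D = 0x4D
  0x4D ⊕ 0x6E = 0x23
  0x23 ⊕ 0x5C = 0x7F

7F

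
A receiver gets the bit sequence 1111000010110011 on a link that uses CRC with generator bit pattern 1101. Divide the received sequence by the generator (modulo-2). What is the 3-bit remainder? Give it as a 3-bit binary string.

Modulo-2 division of 1111000010110011 by 1101:
  pos 0: 1111 XOR 1101 = 0010
  pos 2: 1000 XOR 1101 = 0101
  pos 3: 1010 XOR 1101 = 0111
  pos 4: 1110 XOR 1101 = 0011
  pos 6: 1110 XOR 1101 = 0011
  pos 8: 1111 XOR 1101 = 0010
  pos 10: 1000 XOR 1101 = 0101
  pos 11: 1011 XOR 1101 = 0110
  pos 12: 1101 XOR 1101 = 0000
Remainder = 000 (zero — the frame passes the CRC check).

000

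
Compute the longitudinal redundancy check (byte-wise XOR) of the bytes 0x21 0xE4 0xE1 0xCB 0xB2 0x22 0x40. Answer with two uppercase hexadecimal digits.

3F

XOR the bytes together:
  start with 0x21
  0x21 ⊕ 0xE4 = 0xC5
  0xC5 ⊕ 0xE1 = 0x24
  0x24 ⊕ 0xCB = 0xEF
  0xEF ⊕ 0xB2 = 0x5D
  0x5D ⊕ 0x22 = 0x7F
  0x7F ⊕ 0x40 = 0x3F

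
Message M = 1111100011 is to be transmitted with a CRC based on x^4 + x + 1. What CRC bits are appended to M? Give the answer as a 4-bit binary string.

Append 4 zeros: 11111000110000. Divide by 10011 (XOR where the leading bit is 1):
  pos 0: 11111 XOR 10011 = 01100
  pos 1: 11000 XOR 10011 = 01011
  pos 2: 10110 XOR 10011 = 00101
  pos 4: 10101 XOR 10011 = 00110
  pos 6: 11010 XOR 10011 = 01001
  pos 7: 10010 XOR 10011 = 00001
Remainder (last 4 bits) = 0100. This is the CRC / FCS.

0100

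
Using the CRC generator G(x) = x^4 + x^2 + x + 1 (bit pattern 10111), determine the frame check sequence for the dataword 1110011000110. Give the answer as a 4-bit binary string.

1101

Append 4 zeros: 11100110001100000. Divide by 10111 (XOR where the leading bit is 1):
  pos 0: 11100 XOR 10111 = 01011
  pos 1: 10111 XOR 10111 = 00000
  pos 6: 10001 XOR 10111 = 00110
  pos 8: 11010 XOR 10111 = 01101
  pos 9: 11010 XOR 10111 = 01101
  pos 10: 11010 XOR 10111 = 01101
  pos 11: 11010 XOR 10111 = 01101
  pos 12: 11010 XOR 10111 = 01101
Remainder (last 4 bits) = 1101. This is the CRC / FCS.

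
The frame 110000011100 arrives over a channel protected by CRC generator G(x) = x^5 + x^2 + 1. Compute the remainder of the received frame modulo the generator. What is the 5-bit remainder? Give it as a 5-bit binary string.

01010

Modulo-2 division of 110000011100 by 100101:
  pos 0: 110000 XOR 100101 = 010101
  pos 1: 101010 XOR 100101 = 001111
  pos 3: 111111 XOR 100101 = 011010
  pos 4: 110101 XOR 100101 = 010000
  pos 5: 100000 XOR 100101 = 000101
Remainder = 01010 (nonzero — an error is detected).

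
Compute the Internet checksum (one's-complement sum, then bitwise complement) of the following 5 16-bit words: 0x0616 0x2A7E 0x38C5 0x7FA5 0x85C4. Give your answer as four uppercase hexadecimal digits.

913C

One's-complement addition (fold any carry out of bit 15 back into bit 0):
  0x0616 + 0x2A7E = 0x03094
  0x3094 + 0x38C5 = 0x06959
  0x6959 + 0x7FA5 = 0x0E8FE
  0xE8FE + 0x85C4 = 0x16EC2 → wrap carry → 0x6EC3
One's-complement sum = 0x6EC3.
Checksum = ~0x6EC3 & 0xFFFF = 0x913C.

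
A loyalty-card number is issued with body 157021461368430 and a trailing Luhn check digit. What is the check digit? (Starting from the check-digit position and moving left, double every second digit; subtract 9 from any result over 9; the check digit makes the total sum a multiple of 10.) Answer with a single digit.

Partial digits right→left: 0 3 4 8 6 3 1 6 4 1 2 0 7 5 1
Double every second digit counting from the check-digit position (so the 1st, 3rd, 5th, ... of the partial from the right).
  doubled (with −9 where >9): 0 8 3 2 8 4 5 2 → sum 32
  kept as-is: 3 8 3 6 1 0 5 → sum 26
Total = 32 + 26 = 58.
Check digit = (10 − (58 mod 10)) mod 10 = 2.

2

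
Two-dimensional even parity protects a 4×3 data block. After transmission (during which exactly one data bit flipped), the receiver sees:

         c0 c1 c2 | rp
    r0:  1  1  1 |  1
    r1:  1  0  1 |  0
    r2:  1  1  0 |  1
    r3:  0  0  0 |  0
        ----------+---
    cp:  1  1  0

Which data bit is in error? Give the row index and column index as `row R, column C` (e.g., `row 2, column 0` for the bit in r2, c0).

row 2, column 1

Recompute each row's even parity and compare to rp:
  r0: data parity 1, sent rp 1 → ok
  r1: data parity 0, sent rp 0 → ok
  r2: data parity 0, sent rp 1 → mismatch
  r3: data parity 0, sent rp 0 → ok
Recompute each column's even parity and compare to cp:
  c0: data parity 1, sent cp 1 → ok
  c1: data parity 0, sent cp 1 → mismatch
  c2: data parity 0, sent cp 0 → ok
Exactly one row (r2) and one column (c1) fail → the flipped bit is at their intersection.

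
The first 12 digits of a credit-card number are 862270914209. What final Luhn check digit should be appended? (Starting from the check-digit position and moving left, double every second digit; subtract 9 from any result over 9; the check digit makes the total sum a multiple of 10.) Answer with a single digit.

Partial digits right→left: 9 0 2 4 1 9 0 7 2 2 6 8
Double every second digit counting from the check-digit position (so the 1st, 3rd, 5th, ... of the partial from the right).
  doubled (with −9 where >9): 9 4 2 0 4 3 → sum 22
  kept as-is: 0 4 9 7 2 8 → sum 30
Total = 22 + 30 = 52.
Check digit = (10 − (52 mod 10)) mod 10 = 8.

8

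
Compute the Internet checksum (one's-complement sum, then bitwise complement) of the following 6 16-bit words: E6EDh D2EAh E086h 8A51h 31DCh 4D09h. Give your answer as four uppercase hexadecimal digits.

5C69

One's-complement addition (fold any carry out of bit 15 back into bit 0):
  0xE6ED + 0xD2EA = 0x1B9D7 → wrap carry → 0xB9D8
  0xB9D8 + 0xE086 = 0x19A5E → wrap carry → 0x9A5F
  0x9A5F + 0x8A51 = 0x124B0 → wrap carry → 0x24B1
  0x24B1 + 0x31DC = 0x0568D
  0x568D + 0x4D09 = 0x0A396
One's-complement sum = 0xA396.
Checksum = ~0xA396 & 0xFFFF = 0x5C69.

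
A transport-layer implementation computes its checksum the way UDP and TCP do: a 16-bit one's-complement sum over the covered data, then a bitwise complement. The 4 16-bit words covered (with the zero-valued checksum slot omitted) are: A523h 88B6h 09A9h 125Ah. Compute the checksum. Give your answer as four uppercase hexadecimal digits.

One's-complement addition (fold any carry out of bit 15 back into bit 0):
  0xA523 + 0x88B6 = 0x12DD9 → wrap carry → 0x2DDA
  0x2DDA + 0x09A9 = 0x03783
  0x3783 + 0x125A = 0x049DD
One's-complement sum = 0x49DD.
Checksum = ~0x49DD & 0xFFFF = 0xB622.

B622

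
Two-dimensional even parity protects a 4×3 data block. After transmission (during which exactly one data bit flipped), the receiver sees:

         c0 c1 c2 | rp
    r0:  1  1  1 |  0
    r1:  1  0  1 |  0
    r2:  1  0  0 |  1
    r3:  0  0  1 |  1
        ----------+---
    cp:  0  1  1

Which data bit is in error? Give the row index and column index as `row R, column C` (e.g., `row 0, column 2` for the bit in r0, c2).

row 0, column 0

Recompute each row's even parity and compare to rp:
  r0: data parity 1, sent rp 0 → mismatch
  r1: data parity 0, sent rp 0 → ok
  r2: data parity 1, sent rp 1 → ok
  r3: data parity 1, sent rp 1 → ok
Recompute each column's even parity and compare to cp:
  c0: data parity 1, sent cp 0 → mismatch
  c1: data parity 1, sent cp 1 → ok
  c2: data parity 1, sent cp 1 → ok
Exactly one row (r0) and one column (c0) fail → the flipped bit is at their intersection.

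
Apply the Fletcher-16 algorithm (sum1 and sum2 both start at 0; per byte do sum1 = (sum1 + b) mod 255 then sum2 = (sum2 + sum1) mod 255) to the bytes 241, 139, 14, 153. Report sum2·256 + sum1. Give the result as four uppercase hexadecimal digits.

2025

Running sums (mod 255):
  after byte 0 (241): sum1=241, sum2=241
  after byte 1 (139): sum1=125, sum2=111
  after byte 2 (14): sum1=139, sum2=250
  after byte 3 (153): sum1=37, sum2=32
Checksum = sum2·256 + sum1 = 32·256 + 37 = 8229 = 0x2025.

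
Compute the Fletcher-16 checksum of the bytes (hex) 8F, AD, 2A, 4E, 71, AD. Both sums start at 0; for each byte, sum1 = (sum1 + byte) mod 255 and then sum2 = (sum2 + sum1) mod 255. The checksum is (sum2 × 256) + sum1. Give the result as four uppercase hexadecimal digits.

E5D4

Running sums (mod 255):
  after byte 0 (8F): sum1=143, sum2=143
  after byte 1 (AD): sum1=61, sum2=204
  after byte 2 (2A): sum1=103, sum2=52
  after byte 3 (4E): sum1=181, sum2=233
  after byte 4 (71): sum1=39, sum2=17
  after byte 5 (AD): sum1=212, sum2=229
Checksum = sum2·256 + sum1 = 229·256 + 212 = 58836 = 0xE5D4.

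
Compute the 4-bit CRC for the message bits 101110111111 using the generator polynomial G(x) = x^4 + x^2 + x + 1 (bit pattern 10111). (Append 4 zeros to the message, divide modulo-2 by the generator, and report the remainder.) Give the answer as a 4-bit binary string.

Append 4 zeros: 1011101111110000. Divide by 10111 (XOR where the leading bit is 1):
  pos 0: 10111 XOR 10111 = 00000
  pos 6: 11111 XOR 10111 = 01000
  pos 7: 10001 XOR 10111 = 00110
  pos 9: 11000 XOR 10111 = 01111
  pos 10: 11110 XOR 10111 = 01001
  pos 11: 10010 XOR 10111 = 00101
Remainder (last 4 bits) = 0101. This is the CRC / FCS.

0101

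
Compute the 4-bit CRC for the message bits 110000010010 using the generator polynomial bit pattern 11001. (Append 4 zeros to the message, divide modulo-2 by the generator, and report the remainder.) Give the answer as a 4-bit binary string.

1000

Append 4 zeros: 1100000100100000. Divide by 11001 (XOR where the leading bit is 1):
  pos 0: 11000 XOR 11001 = 00001
  pos 4: 10010 XOR 11001 = 01011
  pos 5: 10110 XOR 11001 = 01111
  pos 6: 11111 XOR 11001 = 00110
  pos 8: 11000 XOR 11001 = 00001
Remainder (last 4 bits) = 1000. This is the CRC / FCS.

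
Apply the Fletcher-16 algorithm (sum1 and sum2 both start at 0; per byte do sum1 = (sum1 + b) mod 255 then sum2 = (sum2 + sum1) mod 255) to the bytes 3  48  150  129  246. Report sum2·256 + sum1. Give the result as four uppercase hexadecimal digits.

Running sums (mod 255):
  after byte 0 (3): sum1=3, sum2=3
  after byte 1 (48): sum1=51, sum2=54
  after byte 2 (150): sum1=201, sum2=0
  after byte 3 (129): sum1=75, sum2=75
  after byte 4 (246): sum1=66, sum2=141
Checksum = sum2·256 + sum1 = 141·256 + 66 = 36162 = 0x8D42.

8D42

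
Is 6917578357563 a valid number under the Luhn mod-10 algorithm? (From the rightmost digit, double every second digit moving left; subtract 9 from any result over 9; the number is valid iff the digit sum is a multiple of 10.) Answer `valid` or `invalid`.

invalid

From the right, keep odd positions and double even positions (subtract 9 from any doubled value over 9):
  doubled (positions 2,4,...): 3 5 6 5 5 9 → sum 33
  kept (positions 1,3,...): 3 5 5 8 5 1 6 → sum 33
Total = 66.
66 mod 10 = 6, so the number is invalid.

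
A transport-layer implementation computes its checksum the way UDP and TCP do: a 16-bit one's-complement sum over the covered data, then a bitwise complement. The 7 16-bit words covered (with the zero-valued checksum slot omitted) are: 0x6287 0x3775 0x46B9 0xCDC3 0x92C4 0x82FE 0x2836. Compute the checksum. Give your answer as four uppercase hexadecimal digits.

138D

One's-complement addition (fold any carry out of bit 15 back into bit 0):
  0x6287 + 0x3775 = 0x099FC
  0x99FC + 0x46B9 = 0x0E0B5
  0xE0B5 + 0xCDC3 = 0x1AE78 → wrap carry → 0xAE79
  0xAE79 + 0x92C4 = 0x1413D → wrap carry → 0x413E
  0x413E + 0x82FE = 0x0C43C
  0xC43C + 0x2836 = 0x0EC72
One's-complement sum = 0xEC72.
Checksum = ~0xEC72 & 0xFFFF = 0x138D.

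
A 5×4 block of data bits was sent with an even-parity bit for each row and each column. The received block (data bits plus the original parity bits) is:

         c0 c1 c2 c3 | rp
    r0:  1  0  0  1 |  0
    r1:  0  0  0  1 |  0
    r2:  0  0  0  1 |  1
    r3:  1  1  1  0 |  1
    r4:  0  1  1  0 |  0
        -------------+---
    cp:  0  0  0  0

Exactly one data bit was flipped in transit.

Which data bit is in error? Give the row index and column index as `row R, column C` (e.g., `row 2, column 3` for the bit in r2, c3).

row 1, column 3

Recompute each row's even parity and compare to rp:
  r0: data parity 0, sent rp 0 → ok
  r1: data parity 1, sent rp 0 → mismatch
  r2: data parity 1, sent rp 1 → ok
  r3: data parity 1, sent rp 1 → ok
  r4: data parity 0, sent rp 0 → ok
Recompute each column's even parity and compare to cp:
  c0: data parity 0, sent cp 0 → ok
  c1: data parity 0, sent cp 0 → ok
  c2: data parity 0, sent cp 0 → ok
  c3: data parity 1, sent cp 0 → mismatch
Exactly one row (r1) and one column (c3) fail → the flipped bit is at their intersection.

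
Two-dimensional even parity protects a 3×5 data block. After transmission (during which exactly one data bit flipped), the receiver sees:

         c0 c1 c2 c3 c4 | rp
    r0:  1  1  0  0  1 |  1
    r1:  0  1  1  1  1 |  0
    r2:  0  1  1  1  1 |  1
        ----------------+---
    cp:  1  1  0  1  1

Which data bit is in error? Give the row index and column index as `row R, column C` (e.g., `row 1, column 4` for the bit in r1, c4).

Recompute each row's even parity and compare to rp:
  r0: data parity 1, sent rp 1 → ok
  r1: data parity 0, sent rp 0 → ok
  r2: data parity 0, sent rp 1 → mismatch
Recompute each column's even parity and compare to cp:
  c0: data parity 1, sent cp 1 → ok
  c1: data parity 1, sent cp 1 → ok
  c2: data parity 0, sent cp 0 → ok
  c3: data parity 0, sent cp 1 → mismatch
  c4: data parity 1, sent cp 1 → ok
Exactly one row (r2) and one column (c3) fail → the flipped bit is at their intersection.

row 2, column 3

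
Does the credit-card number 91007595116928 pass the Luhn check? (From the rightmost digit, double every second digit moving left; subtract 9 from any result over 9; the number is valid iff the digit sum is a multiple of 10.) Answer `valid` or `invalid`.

invalid

From the right, keep odd positions and double even positions (subtract 9 from any doubled value over 9):
  doubled (positions 2,4,...): 4 3 2 9 5 0 9 → sum 32
  kept (positions 1,3,...): 8 9 1 5 5 0 1 → sum 29
Total = 61.
61 mod 10 = 1, so the number is invalid.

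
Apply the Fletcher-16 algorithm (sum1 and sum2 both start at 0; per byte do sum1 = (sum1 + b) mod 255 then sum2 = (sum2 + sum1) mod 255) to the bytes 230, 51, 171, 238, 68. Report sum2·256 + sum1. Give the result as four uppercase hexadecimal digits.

Running sums (mod 255):
  after byte 0 (230): sum1=230, sum2=230
  after byte 1 (51): sum1=26, sum2=1
  after byte 2 (171): sum1=197, sum2=198
  after byte 3 (238): sum1=180, sum2=123
  after byte 4 (68): sum1=248, sum2=116
Checksum = sum2·256 + sum1 = 116·256 + 248 = 29944 = 0x74F8.

74F8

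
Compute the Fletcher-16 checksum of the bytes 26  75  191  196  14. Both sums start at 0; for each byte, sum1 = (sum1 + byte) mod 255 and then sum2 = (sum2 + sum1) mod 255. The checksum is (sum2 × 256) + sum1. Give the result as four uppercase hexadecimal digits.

Running sums (mod 255):
  after byte 0 (26): sum1=26, sum2=26
  after byte 1 (75): sum1=101, sum2=127
  after byte 2 (191): sum1=37, sum2=164
  after byte 3 (196): sum1=233, sum2=142
  after byte 4 (14): sum1=247, sum2=134
Checksum = sum2·256 + sum1 = 134·256 + 247 = 34551 = 0x86F7.

86F7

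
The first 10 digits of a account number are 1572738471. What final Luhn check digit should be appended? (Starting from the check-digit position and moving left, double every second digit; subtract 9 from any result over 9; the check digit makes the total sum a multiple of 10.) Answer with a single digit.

9

Partial digits right→left: 1 7 4 8 3 7 2 7 5 1
Double every second digit counting from the check-digit position (so the 1st, 3rd, 5th, ... of the partial from the right).
  doubled (with −9 where >9): 2 8 6 4 1 → sum 21
  kept as-is: 7 8 7 7 1 → sum 30
Total = 21 + 30 = 51.
Check digit = (10 − (51 mod 10)) mod 10 = 9.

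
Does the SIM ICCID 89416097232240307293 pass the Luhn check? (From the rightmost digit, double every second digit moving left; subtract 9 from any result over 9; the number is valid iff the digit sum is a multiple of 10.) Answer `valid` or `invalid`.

valid

From the right, keep odd positions and double even positions (subtract 9 from any doubled value over 9):
  doubled (positions 2,4,...): 9 5 6 8 4 4 9 3 8 7 → sum 63
  kept (positions 1,3,...): 3 2 0 0 2 3 7 0 1 9 → sum 27
Total = 90.
90 mod 10 = 0, so the number is valid.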